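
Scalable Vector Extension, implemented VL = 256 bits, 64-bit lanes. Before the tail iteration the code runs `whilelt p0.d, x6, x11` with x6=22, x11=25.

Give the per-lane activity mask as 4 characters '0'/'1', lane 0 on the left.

lane count: 256 div 64 = 4
active while 22+j < 25, i.e. j ∈ [0,3) capped at 4 ⇒ 3
bits (lane 0 leftmost): 1110

predicate = 1110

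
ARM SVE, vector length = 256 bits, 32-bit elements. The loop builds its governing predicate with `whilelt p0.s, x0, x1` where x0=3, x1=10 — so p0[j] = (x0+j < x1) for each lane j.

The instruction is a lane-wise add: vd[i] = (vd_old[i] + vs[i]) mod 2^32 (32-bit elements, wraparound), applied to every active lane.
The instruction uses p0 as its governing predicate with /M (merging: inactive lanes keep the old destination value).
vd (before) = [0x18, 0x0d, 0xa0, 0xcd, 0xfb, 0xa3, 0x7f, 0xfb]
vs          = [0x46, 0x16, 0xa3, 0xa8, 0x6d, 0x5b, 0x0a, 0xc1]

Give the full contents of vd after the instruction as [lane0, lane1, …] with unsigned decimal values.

lane count: 256 div 32 = 8
active while 3+j < 10, i.e. j ∈ [0,7) capped at 8 ⇒ 7
vd[0] add(0x18,0x46) -> 0x5e
vd[1] add(0x0d,0x16) -> 0x23
vd[2] add(0xa0,0xa3) -> 0x143
vd[3] add(0xcd,0xa8) -> 0x175
vd[4] add(0xfb,0x6d) -> 0x168
vd[5] add(0xa3,0x5b) -> 0xfe
vd[6] add(0x7f,0x0a) -> 0x89
vd[7] tail/keep -> 0xfb

vd = [94, 35, 323, 373, 360, 254, 137, 251]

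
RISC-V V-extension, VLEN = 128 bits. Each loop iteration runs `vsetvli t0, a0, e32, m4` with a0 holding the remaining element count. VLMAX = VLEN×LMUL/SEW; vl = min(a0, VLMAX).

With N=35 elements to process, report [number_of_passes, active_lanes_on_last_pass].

[iterations, last_vl] = [3, 3]

lanes per group: 128·4/32 = 16
35 elements at 16/iter → 3 passes, remainder 3 on the last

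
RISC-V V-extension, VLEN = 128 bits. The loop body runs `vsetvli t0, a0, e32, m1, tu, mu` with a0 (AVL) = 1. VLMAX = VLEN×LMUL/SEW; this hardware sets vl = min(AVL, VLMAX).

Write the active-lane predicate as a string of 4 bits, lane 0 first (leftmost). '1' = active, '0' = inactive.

predicate = 1000

VLMAX = (128 × 1) / 32 = 4 lanes
vl ← min(1, 4) = 1
bits (lane 0 leftmost): 1000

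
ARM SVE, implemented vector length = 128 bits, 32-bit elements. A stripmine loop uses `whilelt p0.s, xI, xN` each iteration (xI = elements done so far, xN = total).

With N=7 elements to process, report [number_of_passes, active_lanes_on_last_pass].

[iterations, last_vl] = [2, 3]

lane count: 128 div 32 = 4
iterations = ceil(7/4) = 2; final-pass vl = 3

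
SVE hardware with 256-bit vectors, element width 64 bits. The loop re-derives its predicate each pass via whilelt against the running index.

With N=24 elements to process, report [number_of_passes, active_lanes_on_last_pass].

[iterations, last_vl] = [6, 4]

lane count: 256 div 64 = 4
24 elements at 4/iter → 6 passes, remainder 4 on the last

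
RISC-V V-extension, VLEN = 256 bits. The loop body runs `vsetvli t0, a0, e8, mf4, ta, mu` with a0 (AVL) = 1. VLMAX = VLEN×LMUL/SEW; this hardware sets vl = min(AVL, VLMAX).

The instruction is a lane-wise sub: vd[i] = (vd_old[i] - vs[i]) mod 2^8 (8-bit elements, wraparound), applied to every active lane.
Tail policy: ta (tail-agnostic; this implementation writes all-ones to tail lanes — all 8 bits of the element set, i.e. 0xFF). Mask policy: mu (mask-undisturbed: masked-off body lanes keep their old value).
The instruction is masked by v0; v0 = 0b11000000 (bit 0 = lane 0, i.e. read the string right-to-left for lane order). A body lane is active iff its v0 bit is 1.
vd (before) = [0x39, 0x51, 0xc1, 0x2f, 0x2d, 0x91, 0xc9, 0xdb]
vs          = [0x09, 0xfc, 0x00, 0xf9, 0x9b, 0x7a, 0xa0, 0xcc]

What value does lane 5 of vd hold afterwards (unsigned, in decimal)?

vd[5] = 255

VLMAX = (256 × 1/4) / 8 = 8 lanes
AVL=1 ≤ VLMAX=8, so vl = 1
vd[0] mask-off/keep -> 0x39
vd[1] tail/ones -> 0xff
vd[2] tail/ones -> 0xff
vd[3] tail/ones -> 0xff
vd[4] tail/ones -> 0xff
vd[5] tail/ones -> 0xff
vd[6] tail/ones -> 0xff
vd[7] tail/ones -> 0xff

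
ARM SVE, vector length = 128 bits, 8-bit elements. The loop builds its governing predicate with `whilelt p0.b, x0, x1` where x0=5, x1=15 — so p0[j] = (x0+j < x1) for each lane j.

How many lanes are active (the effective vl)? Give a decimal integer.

128-bit reg / 8-bit elem → 16 lanes
p0[j] = (5+j < 15); true for j=0..9 → 10 lanes set

vl = 10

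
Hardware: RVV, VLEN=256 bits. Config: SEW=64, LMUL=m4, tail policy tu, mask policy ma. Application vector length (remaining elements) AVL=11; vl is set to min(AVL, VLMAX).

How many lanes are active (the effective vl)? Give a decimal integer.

lanes per group: 256·4/64 = 16
vl = min(AVL, VLMAX) = min(11, 16) = 11

vl = 11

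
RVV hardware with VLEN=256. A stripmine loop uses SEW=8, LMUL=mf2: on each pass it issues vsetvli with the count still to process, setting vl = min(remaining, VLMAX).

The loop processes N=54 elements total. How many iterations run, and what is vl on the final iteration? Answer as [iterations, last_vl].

[iterations, last_vl] = [4, 6]

VLMAX = VLEN×LMUL/SEW = 256×1/2/8 = 16
iterations = ceil(54/16) = 4; final-pass vl = 6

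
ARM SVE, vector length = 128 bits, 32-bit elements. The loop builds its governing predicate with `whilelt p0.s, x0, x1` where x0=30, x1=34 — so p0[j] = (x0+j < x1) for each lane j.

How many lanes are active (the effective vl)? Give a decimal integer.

vl = 4

lane count: 128 div 32 = 4
active while 30+j < 34, i.e. j ∈ [0,4) capped at 4 ⇒ 4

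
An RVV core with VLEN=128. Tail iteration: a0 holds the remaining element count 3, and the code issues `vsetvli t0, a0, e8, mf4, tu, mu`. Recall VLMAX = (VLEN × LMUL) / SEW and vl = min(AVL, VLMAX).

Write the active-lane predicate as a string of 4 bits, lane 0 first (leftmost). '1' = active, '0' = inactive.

lanes per group: 128·1/4/8 = 4
AVL=3 ≤ VLMAX=4, so vl = 3
bits (lane 0 leftmost): 1110

predicate = 1110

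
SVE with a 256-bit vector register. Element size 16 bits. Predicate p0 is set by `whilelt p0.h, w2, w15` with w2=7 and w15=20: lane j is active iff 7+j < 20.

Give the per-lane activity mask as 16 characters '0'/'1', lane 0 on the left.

register lanes = 256/16 = 16
whilelt: lane j active iff 7+j < 20 → j < 13 → 13 active
bits (lane 0 leftmost): 1111111111111000

predicate = 1111111111111000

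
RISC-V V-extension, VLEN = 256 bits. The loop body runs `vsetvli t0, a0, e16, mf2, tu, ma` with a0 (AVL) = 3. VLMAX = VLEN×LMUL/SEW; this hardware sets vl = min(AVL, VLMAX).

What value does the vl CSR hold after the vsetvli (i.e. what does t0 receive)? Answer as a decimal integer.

VLMAX = VLEN×LMUL/SEW = 256×1/2/16 = 8
AVL=3 ≤ VLMAX=8, so vl = 3

vl = 3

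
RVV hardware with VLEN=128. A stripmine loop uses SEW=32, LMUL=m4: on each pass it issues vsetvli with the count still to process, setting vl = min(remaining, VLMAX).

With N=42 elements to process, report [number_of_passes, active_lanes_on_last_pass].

[iterations, last_vl] = [3, 10]

VLMAX = (128 × 4) / 32 = 16 lanes
42 elements at 16/iter → 3 passes, remainder 10 on the last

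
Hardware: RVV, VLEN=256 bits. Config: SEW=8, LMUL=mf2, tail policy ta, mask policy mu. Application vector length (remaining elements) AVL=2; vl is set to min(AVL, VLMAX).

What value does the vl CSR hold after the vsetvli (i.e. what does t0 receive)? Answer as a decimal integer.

lanes per group: 256·1/2/8 = 16
AVL=2 ≤ VLMAX=16, so vl = 2

vl = 2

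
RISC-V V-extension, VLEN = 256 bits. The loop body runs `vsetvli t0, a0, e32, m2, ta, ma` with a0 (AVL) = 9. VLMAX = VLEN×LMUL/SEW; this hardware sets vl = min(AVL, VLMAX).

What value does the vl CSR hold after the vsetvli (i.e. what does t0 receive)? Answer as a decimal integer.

vl = 9

lanes per group: 256·2/32 = 16
vl = min(AVL, VLMAX) = min(9, 16) = 9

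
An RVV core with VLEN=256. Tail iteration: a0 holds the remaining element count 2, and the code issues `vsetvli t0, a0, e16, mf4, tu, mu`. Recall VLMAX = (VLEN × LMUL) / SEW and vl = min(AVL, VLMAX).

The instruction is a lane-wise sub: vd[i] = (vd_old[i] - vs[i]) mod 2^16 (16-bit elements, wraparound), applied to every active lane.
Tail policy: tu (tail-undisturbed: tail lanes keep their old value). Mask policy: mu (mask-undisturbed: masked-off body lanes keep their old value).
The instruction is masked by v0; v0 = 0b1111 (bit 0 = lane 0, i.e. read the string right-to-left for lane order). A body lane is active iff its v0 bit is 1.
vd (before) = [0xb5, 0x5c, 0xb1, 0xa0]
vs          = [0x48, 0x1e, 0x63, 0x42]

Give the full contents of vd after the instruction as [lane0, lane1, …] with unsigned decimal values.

vd = [109, 62, 177, 160]

VLMAX = (256 × 1/4) / 16 = 4 lanes
AVL=2 ≤ VLMAX=4, so vl = 2
[0] sub(0xb5,0x48) = 0x6d
[1] sub(0x5c,0x1e) = 0x3e
[2] tail/keep = 0xb1
[3] tail/keep = 0xa0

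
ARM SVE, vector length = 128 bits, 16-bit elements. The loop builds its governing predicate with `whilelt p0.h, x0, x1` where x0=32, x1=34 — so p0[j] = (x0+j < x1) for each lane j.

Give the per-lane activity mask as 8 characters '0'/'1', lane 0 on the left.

register lanes = 128/16 = 8
p0[j] = (32+j < 34); true for j=0..1 → 2 lanes set
bits (lane 0 leftmost): 11000000

predicate = 11000000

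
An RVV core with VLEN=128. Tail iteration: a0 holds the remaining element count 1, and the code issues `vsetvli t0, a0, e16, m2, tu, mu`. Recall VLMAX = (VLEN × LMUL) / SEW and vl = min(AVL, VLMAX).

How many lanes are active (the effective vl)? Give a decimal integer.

vl = 1

lanes per group: 128·2/16 = 16
vl ← min(1, 16) = 1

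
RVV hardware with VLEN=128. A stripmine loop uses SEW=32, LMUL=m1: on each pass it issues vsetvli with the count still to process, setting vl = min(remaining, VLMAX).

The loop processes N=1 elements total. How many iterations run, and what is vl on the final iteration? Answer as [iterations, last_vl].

[iterations, last_vl] = [1, 1]

VLMAX = (128 × 1) / 32 = 4 lanes
1 elements at 4/iter → 1 passes, remainder 1 on the last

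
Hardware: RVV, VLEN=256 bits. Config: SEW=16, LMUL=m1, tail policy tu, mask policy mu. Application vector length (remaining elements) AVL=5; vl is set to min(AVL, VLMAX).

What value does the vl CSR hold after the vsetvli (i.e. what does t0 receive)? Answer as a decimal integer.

VLMAX = (256 × 1) / 16 = 16 lanes
vl = min(AVL, VLMAX) = min(5, 16) = 5

vl = 5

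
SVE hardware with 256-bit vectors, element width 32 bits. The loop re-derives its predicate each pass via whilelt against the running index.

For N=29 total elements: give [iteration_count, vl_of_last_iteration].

[iterations, last_vl] = [4, 5]

256-bit reg / 32-bit elem → 8 lanes
iterations = ceil(29/8) = 4; final-pass vl = 5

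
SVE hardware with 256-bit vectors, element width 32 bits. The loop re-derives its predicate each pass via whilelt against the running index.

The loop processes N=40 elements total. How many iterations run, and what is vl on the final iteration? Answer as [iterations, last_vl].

[iterations, last_vl] = [5, 8]

register lanes = 256/32 = 8
N=40: ⌈40/8⌉ = 5 iters; last vl = 40 − 4×8 = 8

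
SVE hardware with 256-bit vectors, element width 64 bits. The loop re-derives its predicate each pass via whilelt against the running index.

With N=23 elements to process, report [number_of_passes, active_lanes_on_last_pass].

[iterations, last_vl] = [6, 3]

lane count: 256 div 64 = 4
iterations = ceil(23/4) = 6; final-pass vl = 3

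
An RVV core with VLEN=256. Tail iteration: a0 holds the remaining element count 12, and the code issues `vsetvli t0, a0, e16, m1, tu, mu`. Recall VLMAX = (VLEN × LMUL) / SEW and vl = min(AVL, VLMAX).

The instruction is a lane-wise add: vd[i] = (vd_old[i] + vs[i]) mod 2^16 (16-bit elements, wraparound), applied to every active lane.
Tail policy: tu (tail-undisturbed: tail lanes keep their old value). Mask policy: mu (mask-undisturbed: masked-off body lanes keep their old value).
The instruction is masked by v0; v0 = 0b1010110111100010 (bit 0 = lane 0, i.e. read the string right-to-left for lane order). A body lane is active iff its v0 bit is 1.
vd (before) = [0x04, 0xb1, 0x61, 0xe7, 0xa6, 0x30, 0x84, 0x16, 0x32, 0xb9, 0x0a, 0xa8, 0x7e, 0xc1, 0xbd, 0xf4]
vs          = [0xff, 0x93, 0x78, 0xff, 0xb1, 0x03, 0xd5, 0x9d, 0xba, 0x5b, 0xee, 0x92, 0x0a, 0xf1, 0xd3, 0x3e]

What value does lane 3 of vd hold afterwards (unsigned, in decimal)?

vd[3] = 231

VLMAX = VLEN×LMUL/SEW = 256×1/16 = 16
AVL=12 ≤ VLMAX=16, so vl = 12
  i=0: mask-off/keep → 4
  i=1: add(0xb1,0x93) → 324
  i=2: mask-off/keep → 97
  i=3: mask-off/keep → 231
  i=4: mask-off/keep → 166
  i=5: add(0x30,0x03) → 51
  i=6: add(0x84,0xd5) → 345
  i=7: add(0x16,0x9d) → 179
  i=8: add(0x32,0xba) → 236
  i=9: mask-off/keep → 185
  i=10: add(0x0a,0xee) → 248
  i=11: add(0xa8,0x92) → 314
  i=12: tail/keep → 126
  i=13: tail/keep → 193
  i=14: tail/keep → 189
  i=15: tail/keep → 244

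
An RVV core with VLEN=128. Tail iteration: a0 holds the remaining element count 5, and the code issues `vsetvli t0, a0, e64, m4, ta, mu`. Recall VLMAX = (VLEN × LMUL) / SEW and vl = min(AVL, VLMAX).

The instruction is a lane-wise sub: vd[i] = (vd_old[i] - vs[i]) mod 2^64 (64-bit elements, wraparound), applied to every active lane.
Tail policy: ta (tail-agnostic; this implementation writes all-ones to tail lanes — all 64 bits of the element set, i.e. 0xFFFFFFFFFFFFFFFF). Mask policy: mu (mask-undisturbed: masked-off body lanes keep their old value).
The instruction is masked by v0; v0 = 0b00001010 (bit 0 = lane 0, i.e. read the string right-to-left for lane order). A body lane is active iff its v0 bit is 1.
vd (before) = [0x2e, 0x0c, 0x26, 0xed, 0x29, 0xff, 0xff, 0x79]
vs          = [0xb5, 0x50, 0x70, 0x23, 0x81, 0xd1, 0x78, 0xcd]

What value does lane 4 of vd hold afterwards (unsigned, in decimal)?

VLMAX = VLEN×LMUL/SEW = 128×4/64 = 8
vl = min(AVL, VLMAX) = min(5, 8) = 5
[0] mask-off/keep = 0x2e
[1] sub(0x0c,0x50) = 0xffffffffffffffbc
[2] mask-off/keep = 0x26
[3] sub(0xed,0x23) = 0xca
[4] mask-off/keep = 0x29
[5] tail/ones = 0xffffffffffffffff
[6] tail/ones = 0xffffffffffffffff
[7] tail/ones = 0xffffffffffffffff

vd[4] = 41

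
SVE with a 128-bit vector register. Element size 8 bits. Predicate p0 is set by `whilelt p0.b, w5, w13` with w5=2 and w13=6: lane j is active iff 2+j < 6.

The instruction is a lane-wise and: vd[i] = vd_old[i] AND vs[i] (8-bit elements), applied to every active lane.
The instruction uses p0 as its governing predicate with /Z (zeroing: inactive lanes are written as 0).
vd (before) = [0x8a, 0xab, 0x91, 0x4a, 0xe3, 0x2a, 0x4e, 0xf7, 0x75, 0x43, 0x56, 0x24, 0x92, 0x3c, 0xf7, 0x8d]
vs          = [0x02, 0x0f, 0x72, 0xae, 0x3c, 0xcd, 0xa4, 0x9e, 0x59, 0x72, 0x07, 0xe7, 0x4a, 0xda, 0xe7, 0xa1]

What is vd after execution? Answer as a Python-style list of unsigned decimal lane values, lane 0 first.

vd = [2, 11, 16, 10, 0, 0, 0, 0, 0, 0, 0, 0, 0, 0, 0, 0]

register lanes = 128/8 = 16
p0[j] = (2+j < 6); true for j=0..3 → 4 lanes set
vd[0] and(0x8a,0x02) -> 0x02
vd[1] and(0xab,0x0f) -> 0x0b
vd[2] and(0x91,0x72) -> 0x10
vd[3] and(0x4a,0xae) -> 0x0a
vd[4] tail/zero -> 0x00
vd[5] tail/zero -> 0x00
vd[6] tail/zero -> 0x00
vd[7] tail/zero -> 0x00
vd[8] tail/zero -> 0x00
vd[9] tail/zero -> 0x00
vd[10] tail/zero -> 0x00
vd[11] tail/zero -> 0x00
vd[12] tail/zero -> 0x00
vd[13] tail/zero -> 0x00
vd[14] tail/zero -> 0x00
vd[15] tail/zero -> 0x00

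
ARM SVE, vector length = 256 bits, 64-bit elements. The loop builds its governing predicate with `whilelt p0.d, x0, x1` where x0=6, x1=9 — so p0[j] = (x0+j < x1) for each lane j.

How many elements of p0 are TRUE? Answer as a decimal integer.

256-bit reg / 64-bit elem → 4 lanes
active while 6+j < 9, i.e. j ∈ [0,3) capped at 4 ⇒ 3

vl = 3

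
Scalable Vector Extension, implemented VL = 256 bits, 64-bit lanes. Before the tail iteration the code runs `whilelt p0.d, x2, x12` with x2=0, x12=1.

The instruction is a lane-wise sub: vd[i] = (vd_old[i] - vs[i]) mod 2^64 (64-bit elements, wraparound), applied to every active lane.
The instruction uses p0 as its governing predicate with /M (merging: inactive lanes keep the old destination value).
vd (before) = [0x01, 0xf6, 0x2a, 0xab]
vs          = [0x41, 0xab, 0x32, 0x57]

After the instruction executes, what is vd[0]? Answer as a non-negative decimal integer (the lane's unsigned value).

vd[0] = 18446744073709551552

256-bit reg / 64-bit elem → 4 lanes
p0[j] = (0+j < 1); true for j=0..0 → 1 lanes set
vd[0] sub(0x01,0x41) -> 0xffffffffffffffc0
vd[1] tail/keep -> 0xf6
vd[2] tail/keep -> 0x2a
vd[3] tail/keep -> 0xab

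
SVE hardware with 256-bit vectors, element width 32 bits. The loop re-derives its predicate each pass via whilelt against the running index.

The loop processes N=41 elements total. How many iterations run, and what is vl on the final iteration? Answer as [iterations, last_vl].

lane count: 256 div 32 = 8
41 elements at 8/iter → 6 passes, remainder 1 on the last

[iterations, last_vl] = [6, 1]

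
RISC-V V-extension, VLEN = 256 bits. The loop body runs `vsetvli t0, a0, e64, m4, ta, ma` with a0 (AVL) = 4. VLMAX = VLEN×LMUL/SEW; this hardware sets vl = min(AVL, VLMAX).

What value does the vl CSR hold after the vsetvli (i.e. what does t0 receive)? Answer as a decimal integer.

vl = 4

VLMAX = (256 × 4) / 64 = 16 lanes
vl ← min(4, 16) = 4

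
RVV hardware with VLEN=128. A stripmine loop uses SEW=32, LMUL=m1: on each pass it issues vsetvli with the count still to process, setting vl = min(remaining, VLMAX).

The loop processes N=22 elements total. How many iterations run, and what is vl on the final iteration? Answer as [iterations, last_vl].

lanes per group: 128·1/32 = 4
N=22: ⌈22/4⌉ = 6 iters; last vl = 22 − 5×4 = 2

[iterations, last_vl] = [6, 2]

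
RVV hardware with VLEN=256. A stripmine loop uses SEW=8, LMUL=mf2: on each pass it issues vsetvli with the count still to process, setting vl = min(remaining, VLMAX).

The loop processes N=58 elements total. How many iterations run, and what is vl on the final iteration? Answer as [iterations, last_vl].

lanes per group: 256·1/2/8 = 16
58 elements at 16/iter → 4 passes, remainder 10 on the last

[iterations, last_vl] = [4, 10]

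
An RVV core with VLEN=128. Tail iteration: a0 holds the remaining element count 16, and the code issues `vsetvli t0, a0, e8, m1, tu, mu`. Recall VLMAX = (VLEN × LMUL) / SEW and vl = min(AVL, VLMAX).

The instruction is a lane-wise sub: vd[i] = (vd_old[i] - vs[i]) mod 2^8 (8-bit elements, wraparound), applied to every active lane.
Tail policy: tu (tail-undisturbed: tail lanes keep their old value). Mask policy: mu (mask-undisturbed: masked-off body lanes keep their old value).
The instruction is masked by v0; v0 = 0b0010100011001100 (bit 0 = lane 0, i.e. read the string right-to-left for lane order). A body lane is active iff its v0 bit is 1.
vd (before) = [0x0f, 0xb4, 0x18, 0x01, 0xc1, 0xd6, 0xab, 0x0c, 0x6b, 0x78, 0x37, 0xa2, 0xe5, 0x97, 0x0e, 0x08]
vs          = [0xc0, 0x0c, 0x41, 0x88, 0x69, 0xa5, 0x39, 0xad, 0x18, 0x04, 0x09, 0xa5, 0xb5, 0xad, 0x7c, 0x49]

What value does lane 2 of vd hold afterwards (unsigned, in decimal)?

VLMAX = (128 × 1) / 8 = 16 lanes
vl ← min(16, 16) = 16
  i=0: mask-off/keep → 15
  i=1: mask-off/keep → 180
  i=2: sub(0x18,0x41) → 215
  i=3: sub(0x01,0x88) → 121
  i=4: mask-off/keep → 193
  i=5: mask-off/keep → 214
  i=6: sub(0xab,0x39) → 114
  i=7: sub(0x0c,0xad) → 95
  i=8: mask-off/keep → 107
  i=9: mask-off/keep → 120
  i=10: mask-off/keep → 55
  i=11: sub(0xa2,0xa5) → 253
  i=12: mask-off/keep → 229
  i=13: sub(0x97,0xad) → 234
  i=14: mask-off/keep → 14
  i=15: mask-off/keep → 8

vd[2] = 215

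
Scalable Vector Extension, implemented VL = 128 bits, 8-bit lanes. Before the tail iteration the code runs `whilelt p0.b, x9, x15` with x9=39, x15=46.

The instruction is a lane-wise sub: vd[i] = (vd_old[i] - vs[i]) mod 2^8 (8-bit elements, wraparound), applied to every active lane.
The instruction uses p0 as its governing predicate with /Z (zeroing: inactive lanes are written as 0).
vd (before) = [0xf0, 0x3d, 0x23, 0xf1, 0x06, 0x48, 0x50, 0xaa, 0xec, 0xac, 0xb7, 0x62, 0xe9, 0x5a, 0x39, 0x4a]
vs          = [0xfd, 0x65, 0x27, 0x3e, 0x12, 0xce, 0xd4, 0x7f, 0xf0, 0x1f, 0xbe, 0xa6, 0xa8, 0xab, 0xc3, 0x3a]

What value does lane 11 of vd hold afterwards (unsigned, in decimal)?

register lanes = 128/8 = 16
active while 39+j < 46, i.e. j ∈ [0,7) capped at 16 ⇒ 7
lane  0: sub(0xf0,0xfd) ⇒ 0xf3
lane  1: sub(0x3d,0x65) ⇒ 0xd8
lane  2: sub(0x23,0x27) ⇒ 0xfc
lane  3: sub(0xf1,0x3e) ⇒ 0xb3
lane  4: sub(0x06,0x12) ⇒ 0xf4
lane  5: sub(0x48,0xce) ⇒ 0x7a
lane  6: sub(0x50,0xd4) ⇒ 0x7c
lane  7: tail/zero ⇒ 0x00
lane  8: tail/zero ⇒ 0x00
lane  9: tail/zero ⇒ 0x00
lane 10: tail/zero ⇒ 0x00
lane 11: tail/zero ⇒ 0x00
lane 12: tail/zero ⇒ 0x00
lane 13: tail/zero ⇒ 0x00
lane 14: tail/zero ⇒ 0x00
lane 15: tail/zero ⇒ 0x00

vd[11] = 0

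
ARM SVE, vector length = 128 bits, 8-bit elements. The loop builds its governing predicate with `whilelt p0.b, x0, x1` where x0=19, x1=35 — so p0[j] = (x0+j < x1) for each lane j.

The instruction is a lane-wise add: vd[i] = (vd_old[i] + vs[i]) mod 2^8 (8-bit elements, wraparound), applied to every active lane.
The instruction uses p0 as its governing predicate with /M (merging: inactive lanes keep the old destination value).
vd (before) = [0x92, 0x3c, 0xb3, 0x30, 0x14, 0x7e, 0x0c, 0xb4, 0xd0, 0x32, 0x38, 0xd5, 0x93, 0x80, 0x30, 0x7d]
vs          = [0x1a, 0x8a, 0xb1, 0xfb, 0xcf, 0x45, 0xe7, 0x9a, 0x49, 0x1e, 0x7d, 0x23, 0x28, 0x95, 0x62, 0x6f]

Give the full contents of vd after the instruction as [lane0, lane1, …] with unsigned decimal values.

vd = [172, 198, 100, 43, 227, 195, 243, 78, 25, 80, 181, 248, 187, 21, 146, 236]

128-bit reg / 8-bit elem → 16 lanes
whilelt: lane j active iff 19+j < 35 → j < 16 → 16 active
[0] add(0x92,0x1a) = 0xac
[1] add(0x3c,0x8a) = 0xc6
[2] add(0xb3,0xb1) = 0x64
[3] add(0x30,0xfb) = 0x2b
[4] add(0x14,0xcf) = 0xe3
[5] add(0x7e,0x45) = 0xc3
[6] add(0x0c,0xe7) = 0xf3
[7] add(0xb4,0x9a) = 0x4e
[8] add(0xd0,0x49) = 0x19
[9] add(0x32,0x1e) = 0x50
[10] add(0x38,0x7d) = 0xb5
[11] add(0xd5,0x23) = 0xf8
[12] add(0x93,0x28) = 0xbb
[13] add(0x80,0x95) = 0x15
[14] add(0x30,0x62) = 0x92
[15] add(0x7d,0x6f) = 0xec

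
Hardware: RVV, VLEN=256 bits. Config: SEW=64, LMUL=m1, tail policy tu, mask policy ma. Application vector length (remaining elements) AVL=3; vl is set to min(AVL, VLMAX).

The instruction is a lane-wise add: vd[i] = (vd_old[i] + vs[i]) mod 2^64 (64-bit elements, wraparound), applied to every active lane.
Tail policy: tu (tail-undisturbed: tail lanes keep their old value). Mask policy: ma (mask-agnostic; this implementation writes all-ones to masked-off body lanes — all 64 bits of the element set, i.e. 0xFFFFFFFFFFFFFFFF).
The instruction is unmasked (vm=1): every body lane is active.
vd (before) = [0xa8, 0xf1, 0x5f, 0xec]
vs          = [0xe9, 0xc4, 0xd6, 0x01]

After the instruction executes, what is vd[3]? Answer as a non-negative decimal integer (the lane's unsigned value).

vd[3] = 236

VLMAX = (256 × 1) / 64 = 4 lanes
vl = min(AVL, VLMAX) = min(3, 4) = 3
lane  0: add(0xa8,0xe9) ⇒ 0x191
lane  1: add(0xf1,0xc4) ⇒ 0x1b5
lane  2: add(0x5f,0xd6) ⇒ 0x135
lane  3: tail/keep ⇒ 0xec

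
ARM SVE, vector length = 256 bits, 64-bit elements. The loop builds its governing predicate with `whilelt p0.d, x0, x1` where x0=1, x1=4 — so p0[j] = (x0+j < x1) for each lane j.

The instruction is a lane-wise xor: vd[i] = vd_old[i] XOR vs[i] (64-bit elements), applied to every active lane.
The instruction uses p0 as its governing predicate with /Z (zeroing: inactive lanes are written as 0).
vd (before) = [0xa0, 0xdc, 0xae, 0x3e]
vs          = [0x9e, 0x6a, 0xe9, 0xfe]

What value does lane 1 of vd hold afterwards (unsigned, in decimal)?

256-bit reg / 64-bit elem → 4 lanes
active while 1+j < 4, i.e. j ∈ [0,3) capped at 4 ⇒ 3
lane  0: xor(0xa0,0x9e) ⇒ 0x3e
lane  1: xor(0xdc,0x6a) ⇒ 0xb6
lane  2: xor(0xae,0xe9) ⇒ 0x47
lane  3: tail/zero ⇒ 0x00

vd[1] = 182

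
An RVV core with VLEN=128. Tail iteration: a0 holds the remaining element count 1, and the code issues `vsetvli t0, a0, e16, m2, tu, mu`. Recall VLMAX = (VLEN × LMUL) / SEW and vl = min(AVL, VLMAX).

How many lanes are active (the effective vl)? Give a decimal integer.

VLMAX = (128 × 2) / 16 = 16 lanes
vl = min(AVL, VLMAX) = min(1, 16) = 1

vl = 1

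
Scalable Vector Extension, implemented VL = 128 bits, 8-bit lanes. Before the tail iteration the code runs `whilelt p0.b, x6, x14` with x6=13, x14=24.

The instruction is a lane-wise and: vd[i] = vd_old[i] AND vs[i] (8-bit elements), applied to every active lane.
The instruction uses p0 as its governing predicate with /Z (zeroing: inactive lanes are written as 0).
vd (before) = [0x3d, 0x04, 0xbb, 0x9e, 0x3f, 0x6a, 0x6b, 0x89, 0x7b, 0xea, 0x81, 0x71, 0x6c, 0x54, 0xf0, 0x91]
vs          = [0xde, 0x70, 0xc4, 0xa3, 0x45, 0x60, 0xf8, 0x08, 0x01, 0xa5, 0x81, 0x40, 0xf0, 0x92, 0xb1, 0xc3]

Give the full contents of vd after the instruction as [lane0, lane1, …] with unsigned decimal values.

vd = [28, 0, 128, 130, 5, 96, 104, 8, 1, 160, 129, 0, 0, 0, 0, 0]

128-bit reg / 8-bit elem → 16 lanes
p0[j] = (13+j < 24); true for j=0..10 → 11 lanes set
  i=0: and(0x3d,0xde) → 28
  i=1: and(0x04,0x70) → 0
  i=2: and(0xbb,0xc4) → 128
  i=3: and(0x9e,0xa3) → 130
  i=4: and(0x3f,0x45) → 5
  i=5: and(0x6a,0x60) → 96
  i=6: and(0x6b,0xf8) → 104
  i=7: and(0x89,0x08) → 8
  i=8: and(0x7b,0x01) → 1
  i=9: and(0xea,0xa5) → 160
  i=10: and(0x81,0x81) → 129
  i=11: tail/zero → 0
  i=12: tail/zero → 0
  i=13: tail/zero → 0
  i=14: tail/zero → 0
  i=15: tail/zero → 0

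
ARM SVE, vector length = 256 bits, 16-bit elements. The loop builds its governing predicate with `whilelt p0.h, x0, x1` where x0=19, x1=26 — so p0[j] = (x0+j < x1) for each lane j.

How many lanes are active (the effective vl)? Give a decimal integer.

lane count: 256 div 16 = 16
whilelt: lane j active iff 19+j < 26 → j < 7 → 7 active

vl = 7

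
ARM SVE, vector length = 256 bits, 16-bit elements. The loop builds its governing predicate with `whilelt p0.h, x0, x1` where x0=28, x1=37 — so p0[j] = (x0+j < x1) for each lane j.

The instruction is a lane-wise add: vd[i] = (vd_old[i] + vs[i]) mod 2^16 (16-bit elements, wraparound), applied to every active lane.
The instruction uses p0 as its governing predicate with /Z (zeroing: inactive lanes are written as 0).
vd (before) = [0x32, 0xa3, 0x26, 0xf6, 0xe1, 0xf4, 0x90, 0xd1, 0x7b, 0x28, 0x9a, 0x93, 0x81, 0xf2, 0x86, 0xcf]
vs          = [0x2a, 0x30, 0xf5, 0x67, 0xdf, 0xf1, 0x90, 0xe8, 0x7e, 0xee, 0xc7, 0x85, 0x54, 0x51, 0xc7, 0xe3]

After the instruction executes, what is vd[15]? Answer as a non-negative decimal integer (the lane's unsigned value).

lane count: 256 div 16 = 16
p0[j] = (28+j < 37); true for j=0..8 → 9 lanes set
[0] add(0x32,0x2a) = 0x5c
[1] add(0xa3,0x30) = 0xd3
[2] add(0x26,0xf5) = 0x11b
[3] add(0xf6,0x67) = 0x15d
[4] add(0xe1,0xdf) = 0x1c0
[5] add(0xf4,0xf1) = 0x1e5
[6] add(0x90,0x90) = 0x120
[7] add(0xd1,0xe8) = 0x1b9
[8] add(0x7b,0x7e) = 0xf9
[9] tail/zero = 0x00
[10] tail/zero = 0x00
[11] tail/zero = 0x00
[12] tail/zero = 0x00
[13] tail/zero = 0x00
[14] tail/zero = 0x00
[15] tail/zero = 0x00

vd[15] = 0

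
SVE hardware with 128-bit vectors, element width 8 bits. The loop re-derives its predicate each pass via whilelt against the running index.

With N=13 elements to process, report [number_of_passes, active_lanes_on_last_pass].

[iterations, last_vl] = [1, 13]

128-bit reg / 8-bit elem → 16 lanes
iterations = ceil(13/16) = 1; final-pass vl = 13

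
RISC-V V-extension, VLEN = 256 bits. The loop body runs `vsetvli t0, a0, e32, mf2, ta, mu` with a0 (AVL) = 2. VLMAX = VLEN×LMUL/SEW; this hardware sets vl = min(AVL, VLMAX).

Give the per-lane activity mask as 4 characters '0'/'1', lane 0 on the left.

VLMAX = (256 × 1/2) / 32 = 4 lanes
vl ← min(2, 4) = 2
bits (lane 0 leftmost): 1100

predicate = 1100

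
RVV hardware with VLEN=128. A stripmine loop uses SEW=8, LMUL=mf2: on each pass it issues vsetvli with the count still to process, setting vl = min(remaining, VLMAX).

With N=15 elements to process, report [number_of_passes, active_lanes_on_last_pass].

[iterations, last_vl] = [2, 7]

VLMAX = (128 × 1/2) / 8 = 8 lanes
N=15: ⌈15/8⌉ = 2 iters; last vl = 15 − 1×8 = 7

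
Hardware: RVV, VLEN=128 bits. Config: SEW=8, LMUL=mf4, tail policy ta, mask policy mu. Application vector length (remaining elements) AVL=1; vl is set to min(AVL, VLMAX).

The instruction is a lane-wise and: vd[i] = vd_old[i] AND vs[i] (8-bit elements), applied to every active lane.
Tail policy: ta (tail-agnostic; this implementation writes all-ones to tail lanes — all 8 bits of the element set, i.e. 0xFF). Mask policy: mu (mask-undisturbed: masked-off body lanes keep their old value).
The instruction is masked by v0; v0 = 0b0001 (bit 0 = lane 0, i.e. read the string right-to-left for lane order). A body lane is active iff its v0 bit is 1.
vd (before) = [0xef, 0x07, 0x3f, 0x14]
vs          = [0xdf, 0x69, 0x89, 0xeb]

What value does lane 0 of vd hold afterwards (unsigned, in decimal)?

lanes per group: 128·1/4/8 = 4
vl = min(AVL, VLMAX) = min(1, 4) = 1
[0] and(0xef,0xdf) = 0xcf
[1] tail/ones = 0xff
[2] tail/ones = 0xff
[3] tail/ones = 0xff

vd[0] = 207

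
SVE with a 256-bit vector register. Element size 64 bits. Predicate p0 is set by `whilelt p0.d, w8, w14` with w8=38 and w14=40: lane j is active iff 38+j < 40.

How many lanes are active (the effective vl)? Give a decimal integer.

lane count: 256 div 64 = 4
p0[j] = (38+j < 40); true for j=0..1 → 2 lanes set

vl = 2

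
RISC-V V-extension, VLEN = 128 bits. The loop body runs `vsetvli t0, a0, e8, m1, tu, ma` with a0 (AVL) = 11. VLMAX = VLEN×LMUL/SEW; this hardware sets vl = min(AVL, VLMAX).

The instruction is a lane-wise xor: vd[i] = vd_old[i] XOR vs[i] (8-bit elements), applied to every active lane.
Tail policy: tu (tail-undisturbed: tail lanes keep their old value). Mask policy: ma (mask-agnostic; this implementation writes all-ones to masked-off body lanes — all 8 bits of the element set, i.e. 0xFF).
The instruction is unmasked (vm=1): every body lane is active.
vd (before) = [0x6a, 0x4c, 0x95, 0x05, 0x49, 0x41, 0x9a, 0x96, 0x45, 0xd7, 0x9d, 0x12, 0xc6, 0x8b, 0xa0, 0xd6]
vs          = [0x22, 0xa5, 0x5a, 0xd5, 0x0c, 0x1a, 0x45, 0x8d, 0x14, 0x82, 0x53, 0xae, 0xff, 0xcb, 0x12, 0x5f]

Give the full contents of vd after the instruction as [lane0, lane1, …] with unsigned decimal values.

VLMAX = (128 × 1) / 8 = 16 lanes
vl ← min(11, 16) = 11
vd[0] xor(0x6a,0x22) -> 0x48
vd[1] xor(0x4c,0xa5) -> 0xe9
vd[2] xor(0x95,0x5a) -> 0xcf
vd[3] xor(0x05,0xd5) -> 0xd0
vd[4] xor(0x49,0x0c) -> 0x45
vd[5] xor(0x41,0x1a) -> 0x5b
vd[6] xor(0x9a,0x45) -> 0xdf
vd[7] xor(0x96,0x8d) -> 0x1b
vd[8] xor(0x45,0x14) -> 0x51
vd[9] xor(0xd7,0x82) -> 0x55
vd[10] xor(0x9d,0x53) -> 0xce
vd[11] tail/keep -> 0x12
vd[12] tail/keep -> 0xc6
vd[13] tail/keep -> 0x8b
vd[14] tail/keep -> 0xa0
vd[15] tail/keep -> 0xd6

vd = [72, 233, 207, 208, 69, 91, 223, 27, 81, 85, 206, 18, 198, 139, 160, 214]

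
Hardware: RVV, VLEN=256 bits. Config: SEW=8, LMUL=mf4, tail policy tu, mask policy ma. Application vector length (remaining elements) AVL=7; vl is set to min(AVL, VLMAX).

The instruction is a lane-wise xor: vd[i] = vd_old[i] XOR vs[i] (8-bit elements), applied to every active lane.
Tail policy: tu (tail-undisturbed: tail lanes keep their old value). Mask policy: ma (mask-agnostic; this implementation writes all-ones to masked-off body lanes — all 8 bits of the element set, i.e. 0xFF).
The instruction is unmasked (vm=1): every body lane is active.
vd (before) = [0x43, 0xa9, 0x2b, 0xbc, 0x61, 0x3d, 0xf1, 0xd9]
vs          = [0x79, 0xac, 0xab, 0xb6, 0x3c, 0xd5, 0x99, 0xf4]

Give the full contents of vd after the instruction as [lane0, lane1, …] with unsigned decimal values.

vd = [58, 5, 128, 10, 93, 232, 104, 217]

VLMAX = (256 × 1/4) / 8 = 8 lanes
vl ← min(7, 8) = 7
lane  0: xor(0x43,0x79) ⇒ 0x3a
lane  1: xor(0xa9,0xac) ⇒ 0x05
lane  2: xor(0x2b,0xab) ⇒ 0x80
lane  3: xor(0xbc,0xb6) ⇒ 0x0a
lane  4: xor(0x61,0x3c) ⇒ 0x5d
lane  5: xor(0x3d,0xd5) ⇒ 0xe8
lane  6: xor(0xf1,0x99) ⇒ 0x68
lane  7: tail/keep ⇒ 0xd9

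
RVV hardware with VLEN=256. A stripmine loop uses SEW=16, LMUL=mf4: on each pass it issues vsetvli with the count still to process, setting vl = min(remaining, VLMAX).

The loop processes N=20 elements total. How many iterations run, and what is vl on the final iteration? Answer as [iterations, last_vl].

[iterations, last_vl] = [5, 4]

lanes per group: 256·1/4/16 = 4
iterations = ceil(20/4) = 5; final-pass vl = 4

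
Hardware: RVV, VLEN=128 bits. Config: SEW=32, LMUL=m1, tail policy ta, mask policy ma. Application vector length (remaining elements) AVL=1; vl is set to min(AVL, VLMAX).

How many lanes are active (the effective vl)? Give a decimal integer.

vl = 1

VLMAX = VLEN×LMUL/SEW = 128×1/32 = 4
AVL=1 ≤ VLMAX=4, so vl = 1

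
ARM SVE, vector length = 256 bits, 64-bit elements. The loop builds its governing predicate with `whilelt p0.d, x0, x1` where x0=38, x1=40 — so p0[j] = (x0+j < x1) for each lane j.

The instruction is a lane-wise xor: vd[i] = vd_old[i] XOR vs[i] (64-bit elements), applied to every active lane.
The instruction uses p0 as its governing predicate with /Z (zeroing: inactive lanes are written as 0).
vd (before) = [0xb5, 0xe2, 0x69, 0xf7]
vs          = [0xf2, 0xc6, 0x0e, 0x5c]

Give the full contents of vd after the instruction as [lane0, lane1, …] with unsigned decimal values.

vd = [71, 36, 0, 0]

lane count: 256 div 64 = 4
whilelt: lane j active iff 38+j < 40 → j < 2 → 2 active
[0] xor(0xb5,0xf2) = 0x47
[1] xor(0xe2,0xc6) = 0x24
[2] tail/zero = 0x00
[3] tail/zero = 0x00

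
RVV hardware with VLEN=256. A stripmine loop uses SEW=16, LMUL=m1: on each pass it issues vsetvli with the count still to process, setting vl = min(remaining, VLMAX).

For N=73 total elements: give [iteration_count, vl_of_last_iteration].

lanes per group: 256·1/16 = 16
73 elements at 16/iter → 5 passes, remainder 9 on the last

[iterations, last_vl] = [5, 9]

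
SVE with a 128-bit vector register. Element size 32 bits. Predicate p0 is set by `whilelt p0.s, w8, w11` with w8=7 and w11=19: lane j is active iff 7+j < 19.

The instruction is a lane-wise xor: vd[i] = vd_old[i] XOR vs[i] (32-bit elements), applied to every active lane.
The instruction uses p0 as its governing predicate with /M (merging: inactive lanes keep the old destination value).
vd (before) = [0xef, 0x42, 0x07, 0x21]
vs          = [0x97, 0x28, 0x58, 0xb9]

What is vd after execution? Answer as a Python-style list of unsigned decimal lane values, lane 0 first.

128-bit reg / 32-bit elem → 4 lanes
p0[j] = (7+j < 19); true for j=0..3 → 4 lanes set
lane  0: xor(0xef,0x97) ⇒ 0x78
lane  1: xor(0x42,0x28) ⇒ 0x6a
lane  2: xor(0x07,0x58) ⇒ 0x5f
lane  3: xor(0x21,0xb9) ⇒ 0x98

vd = [120, 106, 95, 152]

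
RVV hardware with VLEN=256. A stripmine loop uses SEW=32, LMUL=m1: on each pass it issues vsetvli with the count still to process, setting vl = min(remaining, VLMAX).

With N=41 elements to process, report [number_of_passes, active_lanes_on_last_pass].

VLMAX = VLEN×LMUL/SEW = 256×1/32 = 8
N=41: ⌈41/8⌉ = 6 iters; last vl = 41 − 5×8 = 1

[iterations, last_vl] = [6, 1]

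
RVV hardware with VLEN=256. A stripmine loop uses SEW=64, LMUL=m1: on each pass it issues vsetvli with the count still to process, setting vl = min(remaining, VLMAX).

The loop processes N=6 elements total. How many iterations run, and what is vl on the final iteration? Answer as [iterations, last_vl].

lanes per group: 256·1/64 = 4
N=6: ⌈6/4⌉ = 2 iters; last vl = 6 − 1×4 = 2

[iterations, last_vl] = [2, 2]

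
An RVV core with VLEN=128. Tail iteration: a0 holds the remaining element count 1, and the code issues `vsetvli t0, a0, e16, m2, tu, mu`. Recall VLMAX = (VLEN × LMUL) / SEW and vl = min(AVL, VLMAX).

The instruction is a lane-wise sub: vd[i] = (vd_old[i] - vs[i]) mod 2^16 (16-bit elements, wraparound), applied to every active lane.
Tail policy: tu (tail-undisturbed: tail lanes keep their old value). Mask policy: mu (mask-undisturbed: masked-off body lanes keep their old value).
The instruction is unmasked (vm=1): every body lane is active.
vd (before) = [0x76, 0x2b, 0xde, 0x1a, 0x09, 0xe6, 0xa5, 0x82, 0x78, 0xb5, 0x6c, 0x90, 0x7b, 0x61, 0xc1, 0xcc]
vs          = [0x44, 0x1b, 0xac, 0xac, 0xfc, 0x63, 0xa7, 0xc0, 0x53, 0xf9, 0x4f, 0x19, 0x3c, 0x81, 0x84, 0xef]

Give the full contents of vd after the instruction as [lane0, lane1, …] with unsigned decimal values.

VLMAX = VLEN×LMUL/SEW = 128×2/16 = 16
AVL=1 ≤ VLMAX=16, so vl = 1
vd[0] sub(0x76,0x44) -> 0x32
vd[1] tail/keep -> 0x2b
vd[2] tail/keep -> 0xde
vd[3] tail/keep -> 0x1a
vd[4] tail/keep -> 0x09
vd[5] tail/keep -> 0xe6
vd[6] tail/keep -> 0xa5
vd[7] tail/keep -> 0x82
vd[8] tail/keep -> 0x78
vd[9] tail/keep -> 0xb5
vd[10] tail/keep -> 0x6c
vd[11] tail/keep -> 0x90
vd[12] tail/keep -> 0x7b
vd[13] tail/keep -> 0x61
vd[14] tail/keep -> 0xc1
vd[15] tail/keep -> 0xcc

vd = [50, 43, 222, 26, 9, 230, 165, 130, 120, 181, 108, 144, 123, 97, 193, 204]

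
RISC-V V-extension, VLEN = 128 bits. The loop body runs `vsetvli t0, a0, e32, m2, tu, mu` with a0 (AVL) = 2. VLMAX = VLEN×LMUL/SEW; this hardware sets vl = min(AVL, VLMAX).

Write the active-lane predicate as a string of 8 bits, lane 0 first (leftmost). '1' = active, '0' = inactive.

predicate = 11000000

VLMAX = (128 × 2) / 32 = 8 lanes
vl = min(AVL, VLMAX) = min(2, 8) = 2
bits (lane 0 leftmost): 11000000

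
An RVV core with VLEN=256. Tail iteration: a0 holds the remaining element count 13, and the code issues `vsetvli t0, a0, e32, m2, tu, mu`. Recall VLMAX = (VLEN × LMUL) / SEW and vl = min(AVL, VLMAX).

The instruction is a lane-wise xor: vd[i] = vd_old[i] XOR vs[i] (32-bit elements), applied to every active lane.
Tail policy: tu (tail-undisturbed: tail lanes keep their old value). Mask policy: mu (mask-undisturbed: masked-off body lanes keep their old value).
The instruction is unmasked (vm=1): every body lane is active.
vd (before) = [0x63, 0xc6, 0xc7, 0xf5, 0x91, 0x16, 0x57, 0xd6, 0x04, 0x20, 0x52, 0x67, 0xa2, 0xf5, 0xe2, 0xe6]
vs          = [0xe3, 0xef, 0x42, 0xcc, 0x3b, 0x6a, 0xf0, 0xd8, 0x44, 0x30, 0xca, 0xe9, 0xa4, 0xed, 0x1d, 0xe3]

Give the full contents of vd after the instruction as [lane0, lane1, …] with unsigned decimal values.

vd = [128, 41, 133, 57, 170, 124, 167, 14, 64, 16, 152, 142, 6, 245, 226, 230]

VLMAX = (256 × 2) / 32 = 16 lanes
AVL=13 ≤ VLMAX=16, so vl = 13
[0] xor(0x63,0xe3) = 0x80
[1] xor(0xc6,0xef) = 0x29
[2] xor(0xc7,0x42) = 0x85
[3] xor(0xf5,0xcc) = 0x39
[4] xor(0x91,0x3b) = 0xaa
[5] xor(0x16,0x6a) = 0x7c
[6] xor(0x57,0xf0) = 0xa7
[7] xor(0xd6,0xd8) = 0x0e
[8] xor(0x04,0x44) = 0x40
[9] xor(0x20,0x30) = 0x10
[10] xor(0x52,0xca) = 0x98
[11] xor(0x67,0xe9) = 0x8e
[12] xor(0xa2,0xa4) = 0x06
[13] tail/keep = 0xf5
[14] tail/keep = 0xe2
[15] tail/keep = 0xe6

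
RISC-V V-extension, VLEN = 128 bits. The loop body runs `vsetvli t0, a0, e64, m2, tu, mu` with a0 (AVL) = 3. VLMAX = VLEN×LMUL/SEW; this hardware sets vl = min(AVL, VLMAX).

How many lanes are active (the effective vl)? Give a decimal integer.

vl = 3

VLMAX = VLEN×LMUL/SEW = 128×2/64 = 4
AVL=3 ≤ VLMAX=4, so vl = 3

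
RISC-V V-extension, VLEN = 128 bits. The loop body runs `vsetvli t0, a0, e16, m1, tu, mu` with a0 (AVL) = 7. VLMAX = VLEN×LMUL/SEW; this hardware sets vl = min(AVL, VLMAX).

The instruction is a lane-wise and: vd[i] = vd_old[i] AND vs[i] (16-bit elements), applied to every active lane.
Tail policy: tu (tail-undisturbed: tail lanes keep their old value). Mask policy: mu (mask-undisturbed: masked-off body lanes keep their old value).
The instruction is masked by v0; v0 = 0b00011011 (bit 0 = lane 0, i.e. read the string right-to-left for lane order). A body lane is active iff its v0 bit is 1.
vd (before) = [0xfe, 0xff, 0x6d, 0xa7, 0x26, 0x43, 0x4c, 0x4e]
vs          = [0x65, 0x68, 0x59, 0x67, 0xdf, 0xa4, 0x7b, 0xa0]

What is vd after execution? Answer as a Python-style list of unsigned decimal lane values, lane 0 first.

VLMAX = VLEN×LMUL/SEW = 128×1/16 = 8
vl ← min(7, 8) = 7
vd[0] and(0xfe,0x65) -> 0x64
vd[1] and(0xff,0x68) -> 0x68
vd[2] mask-off/keep -> 0x6d
vd[3] and(0xa7,0x67) -> 0x27
vd[4] and(0x26,0xdf) -> 0x06
vd[5] mask-off/keep -> 0x43
vd[6] mask-off/keep -> 0x4c
vd[7] tail/keep -> 0x4e

vd = [100, 104, 109, 39, 6, 67, 76, 78]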